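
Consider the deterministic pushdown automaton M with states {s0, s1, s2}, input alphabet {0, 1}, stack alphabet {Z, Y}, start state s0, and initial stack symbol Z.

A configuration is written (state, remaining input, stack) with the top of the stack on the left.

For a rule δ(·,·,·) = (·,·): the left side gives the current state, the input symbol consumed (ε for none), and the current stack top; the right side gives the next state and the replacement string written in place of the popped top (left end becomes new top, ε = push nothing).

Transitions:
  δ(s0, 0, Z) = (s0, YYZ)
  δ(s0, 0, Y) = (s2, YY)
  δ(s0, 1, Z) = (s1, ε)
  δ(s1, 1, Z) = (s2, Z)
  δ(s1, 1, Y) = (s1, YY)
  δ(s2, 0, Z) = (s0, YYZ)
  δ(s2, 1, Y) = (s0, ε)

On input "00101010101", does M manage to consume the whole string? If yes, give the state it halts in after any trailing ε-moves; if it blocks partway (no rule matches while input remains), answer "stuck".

(s0, 00101010101, Z)
  read 0, top Z: go to s0, push YYZ → (s0, 0101010101, YYZ)
  read 0, top Y: go to s2, push YY → (s2, 101010101, YYYZ)
  read 1, top Y: go to s0, push ε → (s0, 01010101, YYZ)
  read 0, top Y: go to s2, push YY → (s2, 1010101, YYYZ)
  read 1, top Y: go to s0, push ε → (s0, 010101, YYZ)
  read 0, top Y: go to s2, push YY → (s2, 10101, YYYZ)
  read 1, top Y: go to s0, push ε → (s0, 0101, YYZ)
  read 0, top Y: go to s2, push YY → (s2, 101, YYYZ)
  read 1, top Y: go to s0, push ε → (s0, 01, YYZ)
  read 0, top Y: go to s2, push YY → (s2, 1, YYYZ)
  read 1, top Y: go to s0, push ε → (s0, ε, YYZ)
All input consumed; M is in state s0.

s0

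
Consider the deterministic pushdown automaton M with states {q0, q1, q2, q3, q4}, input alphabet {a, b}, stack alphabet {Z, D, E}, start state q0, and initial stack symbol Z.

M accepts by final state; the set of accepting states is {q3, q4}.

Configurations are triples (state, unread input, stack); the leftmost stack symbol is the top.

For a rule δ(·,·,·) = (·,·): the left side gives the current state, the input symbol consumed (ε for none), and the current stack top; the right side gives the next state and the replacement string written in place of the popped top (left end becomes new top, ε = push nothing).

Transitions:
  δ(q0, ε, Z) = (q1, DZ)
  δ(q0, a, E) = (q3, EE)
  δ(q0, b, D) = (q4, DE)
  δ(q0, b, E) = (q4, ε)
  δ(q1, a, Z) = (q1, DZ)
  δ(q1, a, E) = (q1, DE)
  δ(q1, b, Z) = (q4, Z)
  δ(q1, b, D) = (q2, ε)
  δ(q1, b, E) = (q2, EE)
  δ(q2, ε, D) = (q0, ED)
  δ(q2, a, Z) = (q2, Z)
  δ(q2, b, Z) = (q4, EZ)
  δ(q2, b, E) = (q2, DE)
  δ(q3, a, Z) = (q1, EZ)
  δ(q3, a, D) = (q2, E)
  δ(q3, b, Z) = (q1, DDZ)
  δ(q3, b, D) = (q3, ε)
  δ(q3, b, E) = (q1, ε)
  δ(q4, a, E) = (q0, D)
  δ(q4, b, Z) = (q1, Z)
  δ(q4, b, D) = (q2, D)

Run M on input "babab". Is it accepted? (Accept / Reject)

(q0, babab, Z)
  ε-move, top Z: go to q1, push DZ → (q1, babab, DZ)
  read b, top D: go to q2, push ε → (q2, abab, Z)
  read a, top Z: go to q2, push Z → (q2, bab, Z)
  read b, top Z: go to q4, push EZ → (q4, ab, EZ)
  read a, top E: go to q0, push D → (q0, b, DZ)
  read b, top D: go to q4, push DE → (q4, ε, DEZ)
All input consumed; state q4 ∈ F.

Accept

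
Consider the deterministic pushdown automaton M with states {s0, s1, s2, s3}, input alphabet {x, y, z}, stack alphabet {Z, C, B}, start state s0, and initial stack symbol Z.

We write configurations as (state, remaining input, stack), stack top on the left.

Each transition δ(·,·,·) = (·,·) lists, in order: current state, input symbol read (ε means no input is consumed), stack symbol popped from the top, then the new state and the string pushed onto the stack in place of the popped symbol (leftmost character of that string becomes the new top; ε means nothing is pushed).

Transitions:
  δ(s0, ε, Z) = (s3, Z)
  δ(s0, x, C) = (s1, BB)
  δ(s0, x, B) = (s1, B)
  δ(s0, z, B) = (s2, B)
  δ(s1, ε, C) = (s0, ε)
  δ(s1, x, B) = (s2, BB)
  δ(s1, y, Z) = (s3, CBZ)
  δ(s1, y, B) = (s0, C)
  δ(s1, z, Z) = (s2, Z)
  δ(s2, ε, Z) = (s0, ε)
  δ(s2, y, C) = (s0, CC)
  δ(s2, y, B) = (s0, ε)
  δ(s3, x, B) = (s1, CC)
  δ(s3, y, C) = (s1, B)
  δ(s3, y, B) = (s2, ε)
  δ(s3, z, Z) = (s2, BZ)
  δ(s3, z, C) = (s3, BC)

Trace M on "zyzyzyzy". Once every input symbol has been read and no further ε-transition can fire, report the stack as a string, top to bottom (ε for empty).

Z

(s0, zyzyzyzy, Z) ⊢ (s3, zyzyzyzy, Z) ⊢ (s2, yzyzyzy, BZ) ⊢ (s0, zyzyzy, Z) ⊢ (s3, zyzyzy, Z) ⊢ (s2, yzyzy, BZ) ⊢ (s0, zyzy, Z) ⊢ (s3, zyzy, Z) ⊢ (s2, yzy, BZ) ⊢ (s0, zy, Z) ⊢ (s3, zy, Z) ⊢ (s2, y, BZ) ⊢ (s0, ε, Z) ⊢ (s3, ε, Z)
All input consumed in state s3 with stack Z.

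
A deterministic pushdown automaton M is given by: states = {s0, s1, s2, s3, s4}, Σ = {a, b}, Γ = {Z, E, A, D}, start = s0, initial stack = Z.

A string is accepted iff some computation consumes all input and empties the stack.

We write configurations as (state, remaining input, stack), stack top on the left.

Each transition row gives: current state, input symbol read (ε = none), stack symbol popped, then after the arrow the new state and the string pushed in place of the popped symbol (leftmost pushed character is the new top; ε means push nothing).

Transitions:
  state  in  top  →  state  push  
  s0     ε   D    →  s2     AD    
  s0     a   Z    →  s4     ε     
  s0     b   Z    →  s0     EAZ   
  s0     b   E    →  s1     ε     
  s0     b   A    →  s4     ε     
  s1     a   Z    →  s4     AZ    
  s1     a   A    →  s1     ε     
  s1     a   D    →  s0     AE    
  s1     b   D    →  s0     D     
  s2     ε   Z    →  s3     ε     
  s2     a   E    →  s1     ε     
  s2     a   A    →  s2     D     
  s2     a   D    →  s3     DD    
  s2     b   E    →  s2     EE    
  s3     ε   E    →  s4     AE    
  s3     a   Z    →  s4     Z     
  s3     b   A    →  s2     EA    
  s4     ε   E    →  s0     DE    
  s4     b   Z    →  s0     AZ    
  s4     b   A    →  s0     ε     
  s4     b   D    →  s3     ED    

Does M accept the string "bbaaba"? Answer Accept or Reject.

Accept

(s0, bbaaba, Z)
  read b, top Z: go to s0, push EAZ → (s0, baaba, EAZ)
  read b, top E: go to s1, push ε → (s1, aaba, AZ)
  read a, top A: go to s1, push ε → (s1, aba, Z)
  read a, top Z: go to s4, push AZ → (s4, ba, AZ)
  read b, top A: go to s0, push ε → (s0, a, Z)
  read a, top Z: go to s4, push ε → (s4, ε, ε)
All input consumed and the stack is empty.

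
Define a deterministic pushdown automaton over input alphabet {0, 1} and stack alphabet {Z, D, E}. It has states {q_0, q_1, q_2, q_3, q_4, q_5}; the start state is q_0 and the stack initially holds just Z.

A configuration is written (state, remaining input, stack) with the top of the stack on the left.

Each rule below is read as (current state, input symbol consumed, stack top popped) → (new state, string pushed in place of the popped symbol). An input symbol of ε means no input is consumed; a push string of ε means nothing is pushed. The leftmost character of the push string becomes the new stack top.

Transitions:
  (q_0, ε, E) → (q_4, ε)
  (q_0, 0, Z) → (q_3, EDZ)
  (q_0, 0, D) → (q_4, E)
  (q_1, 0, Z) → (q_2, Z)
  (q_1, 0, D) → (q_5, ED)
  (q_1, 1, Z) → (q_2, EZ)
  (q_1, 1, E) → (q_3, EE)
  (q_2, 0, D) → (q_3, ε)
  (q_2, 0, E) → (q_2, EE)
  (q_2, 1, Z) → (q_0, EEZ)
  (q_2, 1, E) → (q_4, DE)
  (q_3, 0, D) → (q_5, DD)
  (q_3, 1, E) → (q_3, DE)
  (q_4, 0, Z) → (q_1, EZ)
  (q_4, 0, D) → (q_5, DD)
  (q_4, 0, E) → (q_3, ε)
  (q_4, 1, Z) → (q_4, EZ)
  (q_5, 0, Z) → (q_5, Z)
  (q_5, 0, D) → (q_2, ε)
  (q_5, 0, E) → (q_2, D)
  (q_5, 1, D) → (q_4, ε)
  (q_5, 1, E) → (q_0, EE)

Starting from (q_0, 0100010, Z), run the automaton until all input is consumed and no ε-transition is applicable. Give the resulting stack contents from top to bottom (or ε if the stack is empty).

DDEDZ

(q_0, 0100010, Z) ⊢ (q_3, 100010, EDZ) ⊢ (q_3, 00010, DEDZ) ⊢ (q_5, 0010, DDEDZ) ⊢ (q_2, 010, DEDZ) ⊢ (q_3, 10, EDZ) ⊢ (q_3, 0, DEDZ) ⊢ (q_5, ε, DDEDZ)
All input consumed in state q_5 with stack DDEDZ.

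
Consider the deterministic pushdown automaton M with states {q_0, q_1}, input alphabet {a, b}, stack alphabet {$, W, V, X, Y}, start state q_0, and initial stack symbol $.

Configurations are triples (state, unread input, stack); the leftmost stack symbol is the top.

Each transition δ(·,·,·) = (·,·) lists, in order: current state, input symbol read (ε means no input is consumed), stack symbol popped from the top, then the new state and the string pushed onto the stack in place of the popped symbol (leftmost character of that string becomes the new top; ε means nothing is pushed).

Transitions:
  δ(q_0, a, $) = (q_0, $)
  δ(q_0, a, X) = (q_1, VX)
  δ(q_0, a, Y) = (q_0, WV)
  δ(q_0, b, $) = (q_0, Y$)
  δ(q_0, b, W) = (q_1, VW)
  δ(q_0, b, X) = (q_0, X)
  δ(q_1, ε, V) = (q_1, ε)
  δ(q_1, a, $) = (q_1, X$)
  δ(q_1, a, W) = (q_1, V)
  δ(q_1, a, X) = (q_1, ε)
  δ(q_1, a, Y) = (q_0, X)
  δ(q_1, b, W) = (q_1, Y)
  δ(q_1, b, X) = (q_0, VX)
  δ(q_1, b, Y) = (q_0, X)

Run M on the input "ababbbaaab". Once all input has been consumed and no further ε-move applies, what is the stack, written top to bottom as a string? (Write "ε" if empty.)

(q_0, ababbbaaab, $) ⊢ (q_0, babbbaaab, $) ⊢ (q_0, abbbaaab, Y$) ⊢ (q_0, bbbaaab, WV$) ⊢ (q_1, bbaaab, VWV$) ⊢ (q_1, bbaaab, WV$) ⊢ (q_1, baaab, YV$) ⊢ (q_0, aaab, XV$) ⊢ (q_1, aab, VXV$) ⊢ (q_1, aab, XV$) ⊢ (q_1, ab, V$) ⊢ (q_1, ab, $) ⊢ (q_1, b, X$) ⊢ (q_0, ε, VX$)
All input consumed in state q_0 with stack VX$.

VX$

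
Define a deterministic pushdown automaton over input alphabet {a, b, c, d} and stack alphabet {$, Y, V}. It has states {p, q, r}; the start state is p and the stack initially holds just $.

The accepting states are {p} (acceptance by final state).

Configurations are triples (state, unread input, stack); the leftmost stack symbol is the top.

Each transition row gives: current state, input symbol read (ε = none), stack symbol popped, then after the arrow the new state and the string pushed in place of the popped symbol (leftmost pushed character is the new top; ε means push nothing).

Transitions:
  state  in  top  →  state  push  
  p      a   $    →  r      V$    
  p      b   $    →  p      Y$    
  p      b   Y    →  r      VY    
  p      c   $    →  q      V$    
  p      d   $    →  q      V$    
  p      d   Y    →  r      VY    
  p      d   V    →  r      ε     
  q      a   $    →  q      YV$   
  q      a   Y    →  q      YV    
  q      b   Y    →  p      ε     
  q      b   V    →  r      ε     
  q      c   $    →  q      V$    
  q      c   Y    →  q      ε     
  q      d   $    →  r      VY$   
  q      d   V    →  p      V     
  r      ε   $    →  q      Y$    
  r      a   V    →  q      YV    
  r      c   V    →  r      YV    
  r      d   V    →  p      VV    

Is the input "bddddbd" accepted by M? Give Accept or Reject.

(p, bddddbd, $)
  read b, top $: go to p, push Y$ → (p, ddddbd, Y$)
  read d, top Y: go to r, push VY → (r, dddbd, VY$)
  read d, top V: go to p, push VV → (p, ddbd, VVY$)
  read d, top V: go to r, push ε → (r, dbd, VY$)
  read d, top V: go to p, push VV → (p, bd, VVY$)
No transition applies at (p, bd, VVY$); input not fully consumed.

Reject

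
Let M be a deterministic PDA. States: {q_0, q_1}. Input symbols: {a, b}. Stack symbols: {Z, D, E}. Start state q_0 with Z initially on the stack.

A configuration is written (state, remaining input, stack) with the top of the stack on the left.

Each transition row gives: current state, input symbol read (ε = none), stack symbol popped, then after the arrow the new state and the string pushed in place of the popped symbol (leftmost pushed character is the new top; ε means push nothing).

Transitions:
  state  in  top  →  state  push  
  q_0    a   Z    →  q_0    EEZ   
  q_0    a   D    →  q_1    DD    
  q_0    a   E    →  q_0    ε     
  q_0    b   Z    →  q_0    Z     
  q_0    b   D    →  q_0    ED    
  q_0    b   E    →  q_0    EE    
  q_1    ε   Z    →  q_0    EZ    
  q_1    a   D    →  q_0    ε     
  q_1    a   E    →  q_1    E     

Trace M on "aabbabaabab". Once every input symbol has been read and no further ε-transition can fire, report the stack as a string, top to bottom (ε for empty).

EEZ

(q_0, aabbabaabab, Z)
  read a, top Z: go to q_0, push EEZ → (q_0, abbabaabab, EEZ)
  read a, top E: go to q_0, push ε → (q_0, bbabaabab, EZ)
  read b, top E: go to q_0, push EE → (q_0, babaabab, EEZ)
  read b, top E: go to q_0, push EE → (q_0, abaabab, EEEZ)
  read a, top E: go to q_0, push ε → (q_0, baabab, EEZ)
  read b, top E: go to q_0, push EE → (q_0, aabab, EEEZ)
  read a, top E: go to q_0, push ε → (q_0, abab, EEZ)
  read a, top E: go to q_0, push ε → (q_0, bab, EZ)
  read b, top E: go to q_0, push EE → (q_0, ab, EEZ)
  read a, top E: go to q_0, push ε → (q_0, b, EZ)
  read b, top E: go to q_0, push EE → (q_0, ε, EEZ)
All input consumed in state q_0 with stack EEZ.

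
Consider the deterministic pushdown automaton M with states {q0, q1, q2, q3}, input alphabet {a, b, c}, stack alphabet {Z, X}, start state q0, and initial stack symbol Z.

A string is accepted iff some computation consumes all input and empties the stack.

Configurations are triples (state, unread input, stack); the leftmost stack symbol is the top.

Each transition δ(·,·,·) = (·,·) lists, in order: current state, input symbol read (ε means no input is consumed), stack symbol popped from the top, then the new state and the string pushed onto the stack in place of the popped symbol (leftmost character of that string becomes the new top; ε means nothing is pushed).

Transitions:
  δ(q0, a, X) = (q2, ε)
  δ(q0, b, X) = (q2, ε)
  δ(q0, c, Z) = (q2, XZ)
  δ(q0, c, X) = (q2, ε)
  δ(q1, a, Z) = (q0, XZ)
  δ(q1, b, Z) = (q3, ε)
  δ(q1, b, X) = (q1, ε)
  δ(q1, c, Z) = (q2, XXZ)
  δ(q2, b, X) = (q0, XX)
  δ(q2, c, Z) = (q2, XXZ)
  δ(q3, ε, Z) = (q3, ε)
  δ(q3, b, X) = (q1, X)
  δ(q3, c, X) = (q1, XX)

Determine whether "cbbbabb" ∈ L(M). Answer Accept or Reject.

Reject

(q0, cbbbabb, Z)
  read c, top Z: go to q2, push XZ → (q2, bbbabb, XZ)
  read b, top X: go to q0, push XX → (q0, bbabb, XXZ)
  read b, top X: go to q2, push ε → (q2, babb, XZ)
  read b, top X: go to q0, push XX → (q0, abb, XXZ)
  read a, top X: go to q2, push ε → (q2, bb, XZ)
  read b, top X: go to q0, push XX → (q0, b, XXZ)
  read b, top X: go to q2, push ε → (q2, ε, XZ)
All input consumed; stack is XZ, not empty, and no further ε-move applies.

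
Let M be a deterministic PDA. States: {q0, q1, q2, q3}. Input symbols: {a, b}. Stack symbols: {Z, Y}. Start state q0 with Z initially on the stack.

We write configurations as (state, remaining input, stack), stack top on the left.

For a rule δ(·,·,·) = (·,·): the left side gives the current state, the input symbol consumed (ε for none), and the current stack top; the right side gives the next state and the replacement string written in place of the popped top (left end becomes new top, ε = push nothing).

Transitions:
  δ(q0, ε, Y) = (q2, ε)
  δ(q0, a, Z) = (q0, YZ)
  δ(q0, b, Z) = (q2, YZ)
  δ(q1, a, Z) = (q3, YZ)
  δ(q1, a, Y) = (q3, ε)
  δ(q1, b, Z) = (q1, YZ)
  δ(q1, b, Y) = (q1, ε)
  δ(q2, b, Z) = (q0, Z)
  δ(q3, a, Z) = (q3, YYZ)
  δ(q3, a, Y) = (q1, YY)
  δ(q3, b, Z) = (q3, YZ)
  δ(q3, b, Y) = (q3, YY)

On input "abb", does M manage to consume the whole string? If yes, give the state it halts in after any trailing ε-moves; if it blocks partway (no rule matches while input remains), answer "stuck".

(q0, abb, Z)
  read a, top Z: go to q0, push YZ → (q0, bb, YZ)
  ε-move, top Y: go to q2, push ε → (q2, bb, Z)
  read b, top Z: go to q0, push Z → (q0, b, Z)
  read b, top Z: go to q2, push YZ → (q2, ε, YZ)
All input consumed; M is in state q2.

q2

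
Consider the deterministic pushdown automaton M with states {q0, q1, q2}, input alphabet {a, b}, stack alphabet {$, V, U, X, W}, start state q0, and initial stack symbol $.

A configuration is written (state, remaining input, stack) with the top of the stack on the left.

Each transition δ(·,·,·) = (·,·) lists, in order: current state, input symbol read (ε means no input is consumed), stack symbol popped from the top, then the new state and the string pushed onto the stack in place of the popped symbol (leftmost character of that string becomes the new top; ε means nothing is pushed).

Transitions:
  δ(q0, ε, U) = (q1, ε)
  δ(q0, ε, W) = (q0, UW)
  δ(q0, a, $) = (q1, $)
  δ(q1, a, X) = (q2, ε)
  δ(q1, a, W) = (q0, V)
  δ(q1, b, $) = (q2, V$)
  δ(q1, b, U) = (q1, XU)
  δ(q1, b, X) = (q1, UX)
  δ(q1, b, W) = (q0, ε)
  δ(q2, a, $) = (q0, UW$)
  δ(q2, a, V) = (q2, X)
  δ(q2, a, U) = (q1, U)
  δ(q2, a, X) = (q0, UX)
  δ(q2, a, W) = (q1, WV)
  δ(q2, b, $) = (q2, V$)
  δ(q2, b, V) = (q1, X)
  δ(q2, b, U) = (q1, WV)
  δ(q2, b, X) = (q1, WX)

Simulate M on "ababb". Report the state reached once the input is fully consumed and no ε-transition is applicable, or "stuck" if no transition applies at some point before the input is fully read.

(q0, ababb, $)
  read a, top $: go to q1, push $ → (q1, babb, $)
  read b, top $: go to q2, push V$ → (q2, abb, V$)
  read a, top V: go to q2, push X → (q2, bb, X$)
  read b, top X: go to q1, push WX → (q1, b, WX$)
  read b, top W: go to q0, push ε → (q0, ε, X$)
All input consumed; M is in state q0.

q0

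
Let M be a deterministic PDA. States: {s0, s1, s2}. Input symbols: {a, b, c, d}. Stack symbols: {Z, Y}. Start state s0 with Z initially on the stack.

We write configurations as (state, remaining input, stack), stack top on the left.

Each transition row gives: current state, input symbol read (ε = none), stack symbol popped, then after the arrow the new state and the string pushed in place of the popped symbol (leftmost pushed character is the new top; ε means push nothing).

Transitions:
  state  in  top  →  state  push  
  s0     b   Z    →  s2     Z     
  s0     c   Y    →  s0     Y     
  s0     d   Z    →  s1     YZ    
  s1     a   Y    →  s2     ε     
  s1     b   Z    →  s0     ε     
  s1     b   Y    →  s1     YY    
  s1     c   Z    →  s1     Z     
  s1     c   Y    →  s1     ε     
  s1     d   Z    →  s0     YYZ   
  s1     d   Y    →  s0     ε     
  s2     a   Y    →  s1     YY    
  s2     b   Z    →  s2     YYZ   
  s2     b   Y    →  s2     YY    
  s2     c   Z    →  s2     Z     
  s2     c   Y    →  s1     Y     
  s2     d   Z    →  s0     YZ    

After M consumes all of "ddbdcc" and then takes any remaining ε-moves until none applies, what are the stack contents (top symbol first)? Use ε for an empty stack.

(s0, ddbdcc, Z)
  read d, top Z: go to s1, push YZ → (s1, dbdcc, YZ)
  read d, top Y: go to s0, push ε → (s0, bdcc, Z)
  read b, top Z: go to s2, push Z → (s2, dcc, Z)
  read d, top Z: go to s0, push YZ → (s0, cc, YZ)
  read c, top Y: go to s0, push Y → (s0, c, YZ)
  read c, top Y: go to s0, push Y → (s0, ε, YZ)
All input consumed in state s0 with stack YZ.

YZ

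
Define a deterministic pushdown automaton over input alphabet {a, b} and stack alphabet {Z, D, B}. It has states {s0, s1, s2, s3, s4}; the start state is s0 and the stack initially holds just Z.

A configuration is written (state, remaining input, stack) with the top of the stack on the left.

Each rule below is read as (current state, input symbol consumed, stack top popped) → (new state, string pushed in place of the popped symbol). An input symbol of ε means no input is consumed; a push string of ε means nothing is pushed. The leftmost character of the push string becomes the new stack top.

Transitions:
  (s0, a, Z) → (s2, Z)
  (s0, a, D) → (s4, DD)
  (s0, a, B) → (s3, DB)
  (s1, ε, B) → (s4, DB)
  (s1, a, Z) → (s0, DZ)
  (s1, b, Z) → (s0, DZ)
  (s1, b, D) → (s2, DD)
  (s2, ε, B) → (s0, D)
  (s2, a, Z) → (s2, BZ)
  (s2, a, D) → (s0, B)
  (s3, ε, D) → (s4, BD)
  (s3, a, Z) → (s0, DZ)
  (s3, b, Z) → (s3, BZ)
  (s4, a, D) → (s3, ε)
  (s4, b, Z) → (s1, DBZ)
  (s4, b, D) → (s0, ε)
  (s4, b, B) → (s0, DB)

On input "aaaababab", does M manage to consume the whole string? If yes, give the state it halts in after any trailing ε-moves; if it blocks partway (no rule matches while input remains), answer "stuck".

(s0, aaaababab, Z)
  read a, top Z: go to s2, push Z → (s2, aaababab, Z)
  read a, top Z: go to s2, push BZ → (s2, aababab, BZ)
  ε-move, top B: go to s0, push D → (s0, aababab, DZ)
  read a, top D: go to s4, push DD → (s4, ababab, DDZ)
  read a, top D: go to s3, push ε → (s3, babab, DZ)
  ε-move, top D: go to s4, push BD → (s4, babab, BDZ)
  read b, top B: go to s0, push DB → (s0, abab, DBDZ)
  read a, top D: go to s4, push DD → (s4, bab, DDBDZ)
  read b, top D: go to s0, push ε → (s0, ab, DBDZ)
  read a, top D: go to s4, push DD → (s4, b, DDBDZ)
  read b, top D: go to s0, push ε → (s0, ε, DBDZ)
All input consumed; M is in state s0.

s0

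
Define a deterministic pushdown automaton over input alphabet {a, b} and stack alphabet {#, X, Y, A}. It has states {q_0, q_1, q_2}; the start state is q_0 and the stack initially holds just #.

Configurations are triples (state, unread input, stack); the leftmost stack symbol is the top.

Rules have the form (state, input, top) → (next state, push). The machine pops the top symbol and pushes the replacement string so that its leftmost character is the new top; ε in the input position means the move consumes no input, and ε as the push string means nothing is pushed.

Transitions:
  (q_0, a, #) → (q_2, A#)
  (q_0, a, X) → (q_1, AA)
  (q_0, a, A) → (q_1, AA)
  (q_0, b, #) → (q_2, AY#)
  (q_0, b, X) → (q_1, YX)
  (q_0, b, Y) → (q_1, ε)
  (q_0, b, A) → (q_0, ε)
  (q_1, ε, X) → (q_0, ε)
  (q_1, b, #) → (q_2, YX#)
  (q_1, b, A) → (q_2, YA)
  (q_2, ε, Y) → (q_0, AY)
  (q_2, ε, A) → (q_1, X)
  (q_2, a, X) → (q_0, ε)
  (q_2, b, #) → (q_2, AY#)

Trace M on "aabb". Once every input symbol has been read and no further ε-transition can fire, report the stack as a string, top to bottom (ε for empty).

#

(q_0, aabb, #)
  read a, top #: go to q_2, push A# → (q_2, abb, A#)
  ε-move, top A: go to q_1, push X → (q_1, abb, X#)
  ε-move, top X: go to q_0, push ε → (q_0, abb, #)
  read a, top #: go to q_2, push A# → (q_2, bb, A#)
  ε-move, top A: go to q_1, push X → (q_1, bb, X#)
  ε-move, top X: go to q_0, push ε → (q_0, bb, #)
  read b, top #: go to q_2, push AY# → (q_2, b, AY#)
  ε-move, top A: go to q_1, push X → (q_1, b, XY#)
  ε-move, top X: go to q_0, push ε → (q_0, b, Y#)
  read b, top Y: go to q_1, push ε → (q_1, ε, #)
All input consumed in state q_1 with stack #.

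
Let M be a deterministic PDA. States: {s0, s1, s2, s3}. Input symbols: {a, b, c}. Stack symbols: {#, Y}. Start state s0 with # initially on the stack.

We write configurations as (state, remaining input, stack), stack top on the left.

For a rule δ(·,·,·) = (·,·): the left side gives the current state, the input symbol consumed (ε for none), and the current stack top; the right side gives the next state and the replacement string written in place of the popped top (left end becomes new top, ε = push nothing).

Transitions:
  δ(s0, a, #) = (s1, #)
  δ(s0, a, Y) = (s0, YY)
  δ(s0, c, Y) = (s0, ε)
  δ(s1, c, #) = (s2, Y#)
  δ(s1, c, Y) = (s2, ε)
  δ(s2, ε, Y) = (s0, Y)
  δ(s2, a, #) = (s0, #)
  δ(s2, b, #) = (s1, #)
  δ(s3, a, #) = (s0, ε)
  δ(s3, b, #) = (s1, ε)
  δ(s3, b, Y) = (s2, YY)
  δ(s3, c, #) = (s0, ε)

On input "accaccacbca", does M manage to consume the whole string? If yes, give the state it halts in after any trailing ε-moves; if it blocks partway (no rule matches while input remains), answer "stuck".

stuck

(s0, accaccacbca, #)
  read a, top #: go to s1, push # → (s1, ccaccacbca, #)
  read c, top #: go to s2, push Y# → (s2, caccacbca, Y#)
  ε-move, top Y: go to s0, push Y → (s0, caccacbca, Y#)
  read c, top Y: go to s0, push ε → (s0, accacbca, #)
  read a, top #: go to s1, push # → (s1, ccacbca, #)
  read c, top #: go to s2, push Y# → (s2, cacbca, Y#)
  ε-move, top Y: go to s0, push Y → (s0, cacbca, Y#)
  read c, top Y: go to s0, push ε → (s0, acbca, #)
  read a, top #: go to s1, push # → (s1, cbca, #)
  read c, top #: go to s2, push Y# → (s2, bca, Y#)
  ε-move, top Y: go to s0, push Y → (s0, bca, Y#)
No transition for (s0, b, top Y); M blocks with input bca remaining.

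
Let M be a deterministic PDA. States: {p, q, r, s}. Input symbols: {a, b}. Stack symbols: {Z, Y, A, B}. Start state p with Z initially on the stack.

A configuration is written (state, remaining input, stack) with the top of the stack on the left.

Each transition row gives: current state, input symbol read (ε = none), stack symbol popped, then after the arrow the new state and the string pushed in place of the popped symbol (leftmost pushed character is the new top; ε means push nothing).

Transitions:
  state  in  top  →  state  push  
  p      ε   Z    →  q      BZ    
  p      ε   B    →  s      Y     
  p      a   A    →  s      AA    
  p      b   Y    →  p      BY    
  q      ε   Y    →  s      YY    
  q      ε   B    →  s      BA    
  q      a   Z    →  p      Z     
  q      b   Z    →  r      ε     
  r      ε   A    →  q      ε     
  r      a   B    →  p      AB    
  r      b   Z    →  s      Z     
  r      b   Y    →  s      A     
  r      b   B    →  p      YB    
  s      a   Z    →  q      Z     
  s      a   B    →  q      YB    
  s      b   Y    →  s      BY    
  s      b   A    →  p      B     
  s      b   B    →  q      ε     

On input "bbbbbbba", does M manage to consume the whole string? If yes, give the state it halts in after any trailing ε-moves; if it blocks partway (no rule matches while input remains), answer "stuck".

(p, bbbbbbba, Z)
  ε-move, top Z: go to q, push BZ → (q, bbbbbbba, BZ)
  ε-move, top B: go to s, push BA → (s, bbbbbbba, BAZ)
  read b, top B: go to q, push ε → (q, bbbbbba, AZ)
No transition for (q, b, top A); M blocks with input bbbbbba remaining.

stuck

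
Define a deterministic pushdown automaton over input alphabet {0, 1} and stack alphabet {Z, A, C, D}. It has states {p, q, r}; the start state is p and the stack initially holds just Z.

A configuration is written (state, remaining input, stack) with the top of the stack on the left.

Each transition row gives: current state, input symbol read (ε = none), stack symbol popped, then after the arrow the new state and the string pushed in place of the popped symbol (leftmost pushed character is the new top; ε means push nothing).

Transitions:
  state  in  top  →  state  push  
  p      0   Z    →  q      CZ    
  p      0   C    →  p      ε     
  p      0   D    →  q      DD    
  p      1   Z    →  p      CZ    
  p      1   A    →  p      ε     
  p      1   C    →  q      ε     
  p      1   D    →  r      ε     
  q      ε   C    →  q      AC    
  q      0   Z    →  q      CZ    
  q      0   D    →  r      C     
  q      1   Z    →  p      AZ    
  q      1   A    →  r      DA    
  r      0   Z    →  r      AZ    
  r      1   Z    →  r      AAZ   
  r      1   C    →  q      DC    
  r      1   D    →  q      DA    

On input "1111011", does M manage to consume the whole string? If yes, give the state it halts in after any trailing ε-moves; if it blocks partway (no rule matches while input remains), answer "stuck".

(p, 1111011, Z)
  read 1, top Z: go to p, push CZ → (p, 111011, CZ)
  read 1, top C: go to q, push ε → (q, 11011, Z)
  read 1, top Z: go to p, push AZ → (p, 1011, AZ)
  read 1, top A: go to p, push ε → (p, 011, Z)
  read 0, top Z: go to q, push CZ → (q, 11, CZ)
  ε-move, top C: go to q, push AC → (q, 11, ACZ)
  read 1, top A: go to r, push DA → (r, 1, DACZ)
  read 1, top D: go to q, push DA → (q, ε, DAACZ)
All input consumed; M is in state q.

q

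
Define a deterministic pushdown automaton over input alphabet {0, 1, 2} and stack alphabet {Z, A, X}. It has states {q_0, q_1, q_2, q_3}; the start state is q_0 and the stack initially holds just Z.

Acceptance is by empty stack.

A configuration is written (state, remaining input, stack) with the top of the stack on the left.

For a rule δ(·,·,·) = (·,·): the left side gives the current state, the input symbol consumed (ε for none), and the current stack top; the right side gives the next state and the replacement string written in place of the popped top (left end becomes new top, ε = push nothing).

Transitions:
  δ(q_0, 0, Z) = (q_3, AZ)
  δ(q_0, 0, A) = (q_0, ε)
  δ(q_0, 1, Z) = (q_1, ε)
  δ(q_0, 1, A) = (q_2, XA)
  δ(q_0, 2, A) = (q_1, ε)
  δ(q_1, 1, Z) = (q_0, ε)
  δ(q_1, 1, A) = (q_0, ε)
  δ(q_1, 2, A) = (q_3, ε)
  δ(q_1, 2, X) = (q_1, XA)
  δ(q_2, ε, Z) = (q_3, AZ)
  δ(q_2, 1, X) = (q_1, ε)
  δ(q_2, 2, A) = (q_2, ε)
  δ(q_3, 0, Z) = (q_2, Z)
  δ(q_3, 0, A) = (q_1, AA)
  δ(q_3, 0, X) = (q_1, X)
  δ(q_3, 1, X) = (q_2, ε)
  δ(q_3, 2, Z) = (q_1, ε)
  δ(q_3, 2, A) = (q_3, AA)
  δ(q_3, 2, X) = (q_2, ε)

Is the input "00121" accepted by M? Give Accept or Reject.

Accept

(q_0, 00121, Z)
  read 0, top Z: go to q_3, push AZ → (q_3, 0121, AZ)
  read 0, top A: go to q_1, push AA → (q_1, 121, AAZ)
  read 1, top A: go to q_0, push ε → (q_0, 21, AZ)
  read 2, top A: go to q_1, push ε → (q_1, 1, Z)
  read 1, top Z: go to q_0, push ε → (q_0, ε, ε)
All input consumed and the stack is empty.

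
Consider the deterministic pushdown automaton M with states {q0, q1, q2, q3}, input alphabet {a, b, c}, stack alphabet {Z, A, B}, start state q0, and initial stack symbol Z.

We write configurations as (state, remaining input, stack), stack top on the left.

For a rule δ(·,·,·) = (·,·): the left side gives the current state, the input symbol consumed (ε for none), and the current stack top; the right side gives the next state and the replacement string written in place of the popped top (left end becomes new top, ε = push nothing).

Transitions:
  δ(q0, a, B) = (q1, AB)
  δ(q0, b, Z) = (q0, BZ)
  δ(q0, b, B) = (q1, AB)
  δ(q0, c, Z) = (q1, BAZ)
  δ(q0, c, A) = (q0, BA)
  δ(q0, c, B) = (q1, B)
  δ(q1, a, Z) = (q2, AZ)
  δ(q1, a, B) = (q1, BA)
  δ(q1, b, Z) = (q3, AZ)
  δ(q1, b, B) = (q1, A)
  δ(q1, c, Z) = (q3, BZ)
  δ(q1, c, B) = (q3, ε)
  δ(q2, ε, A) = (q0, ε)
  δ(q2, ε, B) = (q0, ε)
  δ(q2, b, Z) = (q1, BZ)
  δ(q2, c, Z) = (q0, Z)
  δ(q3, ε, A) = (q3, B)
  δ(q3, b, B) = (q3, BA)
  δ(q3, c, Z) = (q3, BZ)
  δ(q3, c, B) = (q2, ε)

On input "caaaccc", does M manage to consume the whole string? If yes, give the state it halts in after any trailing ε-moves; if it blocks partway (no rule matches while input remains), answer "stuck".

q0

(q0, caaaccc, Z)
  read c, top Z: go to q1, push BAZ → (q1, aaaccc, BAZ)
  read a, top B: go to q1, push BA → (q1, aaccc, BAAZ)
  read a, top B: go to q1, push BA → (q1, accc, BAAAZ)
  read a, top B: go to q1, push BA → (q1, ccc, BAAAAZ)
  read c, top B: go to q3, push ε → (q3, cc, AAAAZ)
  ε-move, top A: go to q3, push B → (q3, cc, BAAAZ)
  read c, top B: go to q2, push ε → (q2, c, AAAZ)
  ε-move, top A: go to q0, push ε → (q0, c, AAZ)
  read c, top A: go to q0, push BA → (q0, ε, BAAZ)
All input consumed; M is in state q0.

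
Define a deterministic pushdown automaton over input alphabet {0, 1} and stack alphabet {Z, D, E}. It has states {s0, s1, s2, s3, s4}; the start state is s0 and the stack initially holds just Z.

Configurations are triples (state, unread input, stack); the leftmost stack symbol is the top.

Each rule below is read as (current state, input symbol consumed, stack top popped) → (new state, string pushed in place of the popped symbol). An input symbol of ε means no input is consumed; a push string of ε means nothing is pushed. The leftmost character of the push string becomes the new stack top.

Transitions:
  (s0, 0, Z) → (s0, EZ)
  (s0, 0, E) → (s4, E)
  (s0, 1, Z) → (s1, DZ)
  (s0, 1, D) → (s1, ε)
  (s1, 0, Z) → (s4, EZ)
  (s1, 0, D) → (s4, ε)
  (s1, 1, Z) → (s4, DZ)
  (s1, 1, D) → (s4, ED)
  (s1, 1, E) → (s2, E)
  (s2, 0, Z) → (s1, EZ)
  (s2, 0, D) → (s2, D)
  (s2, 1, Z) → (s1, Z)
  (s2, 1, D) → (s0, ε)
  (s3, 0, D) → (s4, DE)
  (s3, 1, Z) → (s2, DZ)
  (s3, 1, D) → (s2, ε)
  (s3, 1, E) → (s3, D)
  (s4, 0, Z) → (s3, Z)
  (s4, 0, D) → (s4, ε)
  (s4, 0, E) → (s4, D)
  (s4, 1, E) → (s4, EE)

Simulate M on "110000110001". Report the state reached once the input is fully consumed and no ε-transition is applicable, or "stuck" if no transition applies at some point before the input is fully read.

stuck

(s0, 110000110001, Z)
  read 1, top Z: go to s1, push DZ → (s1, 10000110001, DZ)
  read 1, top D: go to s4, push ED → (s4, 0000110001, EDZ)
  read 0, top E: go to s4, push D → (s4, 000110001, DDZ)
  read 0, top D: go to s4, push ε → (s4, 00110001, DZ)
  read 0, top D: go to s4, push ε → (s4, 0110001, Z)
  read 0, top Z: go to s3, push Z → (s3, 110001, Z)
  read 1, top Z: go to s2, push DZ → (s2, 10001, DZ)
  read 1, top D: go to s0, push ε → (s0, 0001, Z)
  read 0, top Z: go to s0, push EZ → (s0, 001, EZ)
  read 0, top E: go to s4, push E → (s4, 01, EZ)
  read 0, top E: go to s4, push D → (s4, 1, DZ)
No transition for (s4, 1, top D); M blocks with input 1 remaining.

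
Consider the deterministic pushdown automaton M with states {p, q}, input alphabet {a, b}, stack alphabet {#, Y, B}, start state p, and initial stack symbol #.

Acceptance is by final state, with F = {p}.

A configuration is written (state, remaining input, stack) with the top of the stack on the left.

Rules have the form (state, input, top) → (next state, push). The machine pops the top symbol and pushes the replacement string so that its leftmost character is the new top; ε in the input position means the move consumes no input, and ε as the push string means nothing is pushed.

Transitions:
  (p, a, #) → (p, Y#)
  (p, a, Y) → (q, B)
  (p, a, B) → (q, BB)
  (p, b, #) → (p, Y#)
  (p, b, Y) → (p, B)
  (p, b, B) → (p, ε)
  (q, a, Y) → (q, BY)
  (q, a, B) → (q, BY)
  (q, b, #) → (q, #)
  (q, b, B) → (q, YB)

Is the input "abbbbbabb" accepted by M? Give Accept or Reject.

(p, abbbbbabb, #) ⊢ (p, bbbbbabb, Y#) ⊢ (p, bbbbabb, B#) ⊢ (p, bbbabb, #) ⊢ (p, bbabb, Y#) ⊢ (p, babb, B#) ⊢ (p, abb, #) ⊢ (p, bb, Y#) ⊢ (p, b, B#) ⊢ (p, ε, #)
All input consumed; state p ∈ F.

Accept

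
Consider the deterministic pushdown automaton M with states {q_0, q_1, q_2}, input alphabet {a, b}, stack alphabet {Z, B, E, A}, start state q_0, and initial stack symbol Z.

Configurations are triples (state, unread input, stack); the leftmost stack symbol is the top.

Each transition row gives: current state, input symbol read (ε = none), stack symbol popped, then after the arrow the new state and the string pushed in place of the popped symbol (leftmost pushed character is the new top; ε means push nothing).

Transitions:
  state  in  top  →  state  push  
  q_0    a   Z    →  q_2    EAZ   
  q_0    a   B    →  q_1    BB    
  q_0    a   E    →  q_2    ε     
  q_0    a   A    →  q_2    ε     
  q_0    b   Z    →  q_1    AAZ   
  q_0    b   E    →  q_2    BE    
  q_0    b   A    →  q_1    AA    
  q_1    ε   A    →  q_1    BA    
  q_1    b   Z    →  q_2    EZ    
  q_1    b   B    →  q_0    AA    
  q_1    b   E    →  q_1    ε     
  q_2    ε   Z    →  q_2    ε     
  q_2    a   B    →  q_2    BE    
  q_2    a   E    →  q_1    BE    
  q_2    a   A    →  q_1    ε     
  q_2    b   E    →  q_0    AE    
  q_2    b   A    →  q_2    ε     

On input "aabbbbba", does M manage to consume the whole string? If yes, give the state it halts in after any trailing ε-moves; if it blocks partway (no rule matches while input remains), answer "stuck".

q_2

(q_0, aabbbbba, Z)
  read a, top Z: go to q_2, push EAZ → (q_2, abbbbba, EAZ)
  read a, top E: go to q_1, push BE → (q_1, bbbbba, BEAZ)
  read b, top B: go to q_0, push AA → (q_0, bbbba, AAEAZ)
  read b, top A: go to q_1, push AA → (q_1, bbba, AAAEAZ)
  ε-move, top A: go to q_1, push BA → (q_1, bbba, BAAAEAZ)
  read b, top B: go to q_0, push AA → (q_0, bba, AAAAAEAZ)
  read b, top A: go to q_1, push AA → (q_1, ba, AAAAAAEAZ)
  ε-move, top A: go to q_1, push BA → (q_1, ba, BAAAAAAEAZ)
  read b, top B: go to q_0, push AA → (q_0, a, AAAAAAAAEAZ)
  read a, top A: go to q_2, push ε → (q_2, ε, AAAAAAAEAZ)
All input consumed; M is in state q_2.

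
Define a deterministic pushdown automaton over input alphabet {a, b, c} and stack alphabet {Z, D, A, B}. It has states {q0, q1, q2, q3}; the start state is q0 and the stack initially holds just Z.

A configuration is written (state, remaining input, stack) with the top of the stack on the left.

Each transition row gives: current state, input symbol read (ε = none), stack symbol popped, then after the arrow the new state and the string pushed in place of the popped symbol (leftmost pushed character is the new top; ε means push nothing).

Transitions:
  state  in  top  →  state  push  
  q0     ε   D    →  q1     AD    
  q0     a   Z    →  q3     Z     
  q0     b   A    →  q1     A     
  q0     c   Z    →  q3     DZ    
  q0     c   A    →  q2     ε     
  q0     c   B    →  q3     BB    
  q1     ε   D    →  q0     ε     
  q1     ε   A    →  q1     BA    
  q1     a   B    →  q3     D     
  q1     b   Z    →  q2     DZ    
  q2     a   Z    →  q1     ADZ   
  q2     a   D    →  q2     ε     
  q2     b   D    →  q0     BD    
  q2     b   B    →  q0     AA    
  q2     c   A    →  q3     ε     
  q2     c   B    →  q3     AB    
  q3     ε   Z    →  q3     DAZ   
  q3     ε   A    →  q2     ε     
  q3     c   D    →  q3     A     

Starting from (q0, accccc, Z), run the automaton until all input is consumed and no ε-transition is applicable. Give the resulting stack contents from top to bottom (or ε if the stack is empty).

(q0, accccc, Z)
  read a, top Z: go to q3, push Z → (q3, ccccc, Z)
  ε-move, top Z: go to q3, push DAZ → (q3, ccccc, DAZ)
  read c, top D: go to q3, push A → (q3, cccc, AAZ)
  ε-move, top A: go to q2, push ε → (q2, cccc, AZ)
  read c, top A: go to q3, push ε → (q3, ccc, Z)
  ε-move, top Z: go to q3, push DAZ → (q3, ccc, DAZ)
  read c, top D: go to q3, push A → (q3, cc, AAZ)
  ε-move, top A: go to q2, push ε → (q2, cc, AZ)
  read c, top A: go to q3, push ε → (q3, c, Z)
  ε-move, top Z: go to q3, push DAZ → (q3, c, DAZ)
  read c, top D: go to q3, push A → (q3, ε, AAZ)
  ε-move, top A: go to q2, push ε → (q2, ε, AZ)
All input consumed in state q2 with stack AZ.

AZ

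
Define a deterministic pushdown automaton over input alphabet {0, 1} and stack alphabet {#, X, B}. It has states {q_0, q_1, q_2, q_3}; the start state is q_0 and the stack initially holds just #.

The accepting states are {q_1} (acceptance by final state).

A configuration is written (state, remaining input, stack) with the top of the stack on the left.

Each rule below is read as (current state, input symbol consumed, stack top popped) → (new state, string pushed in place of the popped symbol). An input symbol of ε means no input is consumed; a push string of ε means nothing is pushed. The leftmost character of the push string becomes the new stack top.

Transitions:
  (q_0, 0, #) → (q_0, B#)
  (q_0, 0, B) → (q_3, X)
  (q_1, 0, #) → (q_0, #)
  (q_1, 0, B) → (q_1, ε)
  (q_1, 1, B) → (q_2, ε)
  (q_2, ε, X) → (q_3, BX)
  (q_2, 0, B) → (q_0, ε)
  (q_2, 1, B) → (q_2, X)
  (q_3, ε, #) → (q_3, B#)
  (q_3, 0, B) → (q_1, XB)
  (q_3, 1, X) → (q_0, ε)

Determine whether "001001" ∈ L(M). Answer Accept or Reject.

Reject

(q_0, 001001, #)
  read 0, top #: go to q_0, push B# → (q_0, 01001, B#)
  read 0, top B: go to q_3, push X → (q_3, 1001, X#)
  read 1, top X: go to q_0, push ε → (q_0, 001, #)
  read 0, top #: go to q_0, push B# → (q_0, 01, B#)
  read 0, top B: go to q_3, push X → (q_3, 1, X#)
  read 1, top X: go to q_0, push ε → (q_0, ε, #)
All input consumed; state q_0 ∉ F and no further ε-move applies.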